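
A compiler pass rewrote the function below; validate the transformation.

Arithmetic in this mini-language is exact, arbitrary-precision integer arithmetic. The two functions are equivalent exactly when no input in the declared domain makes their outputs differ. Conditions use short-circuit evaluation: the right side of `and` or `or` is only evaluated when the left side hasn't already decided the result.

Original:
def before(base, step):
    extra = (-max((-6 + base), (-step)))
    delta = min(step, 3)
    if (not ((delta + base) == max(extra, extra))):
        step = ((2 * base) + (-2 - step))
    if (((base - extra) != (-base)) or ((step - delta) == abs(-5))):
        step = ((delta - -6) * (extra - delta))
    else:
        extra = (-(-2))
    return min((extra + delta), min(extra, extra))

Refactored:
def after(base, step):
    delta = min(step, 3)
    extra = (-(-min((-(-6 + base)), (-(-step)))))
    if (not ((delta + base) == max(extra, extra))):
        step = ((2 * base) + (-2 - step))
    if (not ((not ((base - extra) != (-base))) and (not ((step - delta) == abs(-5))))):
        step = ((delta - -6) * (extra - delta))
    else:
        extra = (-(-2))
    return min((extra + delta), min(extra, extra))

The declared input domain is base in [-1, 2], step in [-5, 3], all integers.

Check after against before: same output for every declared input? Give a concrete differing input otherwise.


Side by side, the visible changes include: boolean connective usage differs, min/max/abs usage differs.
As a probe, take base=2, step=1: before runs extra=1, then delta=1, then (not ((delta + base) == max(extra, extra))) is true, then step=1, then (((base - extra) != (-base)) or ((step - delta) == abs(-5))) is true, then step=0, then returns 1; after runs delta=1, then extra=1, then (not ((delta + base) == max(extra, extra))) is true, then step=1, then (not ((not ((base - extra) != (-base))) and (not ((step - delta) == abs(-5))))) is true, then step=0, then returns 1; both end at 1.
Across all 36 domain points the two functions coincide.
verdict: equivalent


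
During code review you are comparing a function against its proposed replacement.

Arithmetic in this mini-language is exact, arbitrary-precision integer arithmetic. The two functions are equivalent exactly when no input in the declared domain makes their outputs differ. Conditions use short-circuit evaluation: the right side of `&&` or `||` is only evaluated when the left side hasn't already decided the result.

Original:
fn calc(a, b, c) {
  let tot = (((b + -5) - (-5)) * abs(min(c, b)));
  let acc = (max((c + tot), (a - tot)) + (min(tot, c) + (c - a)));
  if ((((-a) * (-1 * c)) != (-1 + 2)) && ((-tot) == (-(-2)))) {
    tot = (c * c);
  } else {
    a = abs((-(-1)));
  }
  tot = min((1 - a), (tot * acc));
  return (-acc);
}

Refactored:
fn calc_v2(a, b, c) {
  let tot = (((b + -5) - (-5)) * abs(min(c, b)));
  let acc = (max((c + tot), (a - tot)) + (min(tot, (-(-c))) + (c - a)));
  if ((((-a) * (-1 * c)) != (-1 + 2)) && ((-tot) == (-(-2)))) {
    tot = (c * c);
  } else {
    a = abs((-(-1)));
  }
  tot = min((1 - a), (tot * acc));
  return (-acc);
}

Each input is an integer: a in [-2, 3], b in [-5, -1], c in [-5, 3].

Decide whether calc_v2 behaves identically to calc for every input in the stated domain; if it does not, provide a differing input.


Reading the diff, among the changes: same computation, different form.
As a probe, take a=2, b=-2, c=3: calc runs tot=-4, then acc=3, then ((((-a) * (-1 * c)) != (-1 + 2)) && ((-tot) == (-(-2)))) is false, then a=1, then tot=-12, then returns -3; calc_v2 runs tot=-4, then acc=3, then ((((-a) * (-1 * c)) != (-1 + 2)) && ((-tot) == (-(-2)))) is false, then a=1, then tot=-12, then returns -3; both end at -3.
An exhaustive pass over the 270 declared inputs shows identical outputs.
verdict: equivalent


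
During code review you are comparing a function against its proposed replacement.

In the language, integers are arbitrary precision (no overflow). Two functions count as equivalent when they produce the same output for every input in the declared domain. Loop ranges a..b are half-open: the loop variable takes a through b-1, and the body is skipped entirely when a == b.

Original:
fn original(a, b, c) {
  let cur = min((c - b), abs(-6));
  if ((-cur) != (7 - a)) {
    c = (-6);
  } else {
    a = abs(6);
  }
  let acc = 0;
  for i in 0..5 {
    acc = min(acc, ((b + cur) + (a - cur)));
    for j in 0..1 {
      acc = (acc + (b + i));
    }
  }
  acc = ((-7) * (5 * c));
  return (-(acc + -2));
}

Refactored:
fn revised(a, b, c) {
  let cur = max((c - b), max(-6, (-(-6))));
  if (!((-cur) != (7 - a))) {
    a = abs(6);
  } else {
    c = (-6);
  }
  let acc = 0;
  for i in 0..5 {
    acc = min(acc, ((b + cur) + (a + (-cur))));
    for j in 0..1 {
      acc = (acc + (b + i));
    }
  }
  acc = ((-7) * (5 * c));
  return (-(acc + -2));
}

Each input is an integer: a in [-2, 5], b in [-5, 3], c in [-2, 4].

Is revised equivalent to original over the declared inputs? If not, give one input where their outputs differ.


Input a=2, b=3, c=-2: -68 from original versus -208 from revised.
verdict: not equivalent; witness: a=2, b=3, c=-2


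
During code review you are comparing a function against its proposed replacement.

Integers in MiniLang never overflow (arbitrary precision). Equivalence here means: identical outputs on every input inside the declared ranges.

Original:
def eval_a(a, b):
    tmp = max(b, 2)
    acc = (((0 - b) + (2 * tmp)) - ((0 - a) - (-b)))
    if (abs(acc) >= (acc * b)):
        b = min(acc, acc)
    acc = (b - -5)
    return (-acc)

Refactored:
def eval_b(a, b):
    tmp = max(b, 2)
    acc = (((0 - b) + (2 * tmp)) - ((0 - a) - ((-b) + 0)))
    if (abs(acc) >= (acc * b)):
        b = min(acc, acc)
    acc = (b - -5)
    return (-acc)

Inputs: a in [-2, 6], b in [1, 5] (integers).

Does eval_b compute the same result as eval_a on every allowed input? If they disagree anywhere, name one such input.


Behavior is preserved: although arithmetic usage differs; and constant usage differs, the outputs never diverge.
Spot check at a=1, b=2 — eval_a: tmp := 2 | acc := 1 | (abs(acc) >= (acc * b)): false | acc := 7 | result -7. eval_b: tmp := 2 | acc := 1 | (abs(acc) >= (acc * b)): false | acc := 7 | result -7. Both give -7.
An exhaustive pass over the 45 declared inputs shows identical outputs.
verdict: equivalent


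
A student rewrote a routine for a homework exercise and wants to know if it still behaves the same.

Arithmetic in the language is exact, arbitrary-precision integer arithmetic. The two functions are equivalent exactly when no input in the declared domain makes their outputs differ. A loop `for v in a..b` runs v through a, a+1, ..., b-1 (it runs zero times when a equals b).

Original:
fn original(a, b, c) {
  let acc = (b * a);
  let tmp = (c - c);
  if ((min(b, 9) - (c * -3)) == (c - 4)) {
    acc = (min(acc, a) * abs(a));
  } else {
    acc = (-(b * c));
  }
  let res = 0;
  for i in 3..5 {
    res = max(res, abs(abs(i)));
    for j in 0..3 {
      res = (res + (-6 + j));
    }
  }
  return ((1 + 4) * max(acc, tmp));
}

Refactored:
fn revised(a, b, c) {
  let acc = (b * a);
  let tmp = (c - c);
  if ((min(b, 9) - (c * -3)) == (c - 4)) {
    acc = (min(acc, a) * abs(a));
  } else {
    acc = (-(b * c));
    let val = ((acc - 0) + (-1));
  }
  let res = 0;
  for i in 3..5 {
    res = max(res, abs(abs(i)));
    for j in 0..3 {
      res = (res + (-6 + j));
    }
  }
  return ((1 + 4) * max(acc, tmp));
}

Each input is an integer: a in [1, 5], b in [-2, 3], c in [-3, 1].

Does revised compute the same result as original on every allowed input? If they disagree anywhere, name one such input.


Comparing the listings, the differences include: local variable names differ, plus constant usage differs, plus statement counts differ, plus arithmetic usage differs.
One worked example (a=1, b=3, c=-2) — original: acc becomes 3; next tmp becomes 0; next ((min(b, 9) - (c * -3)) == (c - 4)) evaluates to false; next acc becomes 6; next res becomes 0; next at i=3:; next res becomes 3; next at j=0:; next res becomes -3; next at j=1:; next res becomes -8; next at j=2:; next res becomes -12; next at i=4:; next res becomes 4; next at j=0:; next res becomes -2; next at j=1:; next res becomes -7; next at j=2:; next res becomes -11; next final value 30; revised: acc becomes 3; next tmp becomes 0; next ((min(b, 9) - (c * -3)) == (c - 4)) evaluates to false; next acc becomes 6; next val becomes 5; next res becomes 0; next at i=3:; next res becomes 3; next at j=0:; next res becomes -3; next at j=1:; next res becomes -8; next at j=2:; next res becomes -12; next at i=4:; next res becomes 4; next at j=0:; next res becomes -2; next at j=1:; next res becomes -7; next at j=2:; next res becomes -11; next final value 30; agreement on 30.
An exhaustive pass over the 150 declared inputs shows identical outputs.
verdict: equivalent


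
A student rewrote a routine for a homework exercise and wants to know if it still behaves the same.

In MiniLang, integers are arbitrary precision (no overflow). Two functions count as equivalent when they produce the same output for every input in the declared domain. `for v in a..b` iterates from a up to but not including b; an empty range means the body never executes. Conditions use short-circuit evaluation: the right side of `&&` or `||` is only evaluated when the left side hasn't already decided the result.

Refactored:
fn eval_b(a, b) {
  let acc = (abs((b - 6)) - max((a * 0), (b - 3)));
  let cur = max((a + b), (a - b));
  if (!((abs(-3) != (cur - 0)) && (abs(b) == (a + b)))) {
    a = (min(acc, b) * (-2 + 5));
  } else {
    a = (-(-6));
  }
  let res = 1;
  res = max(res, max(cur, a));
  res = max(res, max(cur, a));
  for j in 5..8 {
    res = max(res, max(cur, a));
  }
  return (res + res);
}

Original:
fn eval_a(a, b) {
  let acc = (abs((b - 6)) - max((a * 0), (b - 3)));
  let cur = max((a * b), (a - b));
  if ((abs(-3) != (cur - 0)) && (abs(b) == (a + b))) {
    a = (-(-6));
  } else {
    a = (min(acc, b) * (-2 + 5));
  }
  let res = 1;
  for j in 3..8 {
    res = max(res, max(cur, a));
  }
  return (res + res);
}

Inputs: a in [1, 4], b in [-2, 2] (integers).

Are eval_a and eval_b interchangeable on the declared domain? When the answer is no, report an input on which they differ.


These are not equivalent — on a=3, b=1 the outputs split (6 vs 8).
eval_a: acc=5, then cur=3, then ((abs(-3) != (cur - 0)) && (abs(b) == (a + b))) is false, then a=3, then res=1, then (j=3), then res=3, then (j=4), then res=3, then (j=5), then res=3, then (j=6), then res=3, then (j=7), then res=3, then returns 6
eval_b: acc=5, then cur=4, then (!((abs(-3) != (cur - 0)) && (abs(b) == (a + b)))) is true, then a=3, then res=1, then res=4, then res=4, then (j=5), then res=4, then (j=6), then res=4, then (j=7), then res=4, then returns 8
verdict: not equivalent; witness: a=3, b=1


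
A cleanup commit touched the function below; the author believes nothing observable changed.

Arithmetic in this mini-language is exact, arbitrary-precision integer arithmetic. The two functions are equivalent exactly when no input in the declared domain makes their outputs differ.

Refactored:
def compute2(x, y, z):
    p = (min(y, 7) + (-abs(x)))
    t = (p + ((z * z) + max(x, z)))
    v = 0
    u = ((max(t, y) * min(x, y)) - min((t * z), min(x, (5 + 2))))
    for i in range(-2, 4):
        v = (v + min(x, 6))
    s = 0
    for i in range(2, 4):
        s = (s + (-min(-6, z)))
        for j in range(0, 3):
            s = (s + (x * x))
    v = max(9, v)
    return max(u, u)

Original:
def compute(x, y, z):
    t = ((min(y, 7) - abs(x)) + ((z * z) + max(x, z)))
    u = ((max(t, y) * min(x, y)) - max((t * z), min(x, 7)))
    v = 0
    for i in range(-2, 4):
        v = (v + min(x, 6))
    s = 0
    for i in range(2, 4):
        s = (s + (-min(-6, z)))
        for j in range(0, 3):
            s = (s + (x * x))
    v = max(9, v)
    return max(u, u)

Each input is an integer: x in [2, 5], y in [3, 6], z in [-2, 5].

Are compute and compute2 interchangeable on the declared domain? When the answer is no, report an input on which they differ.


Take x=2, y=3, z=-2.
compute: t := 7 | u := 12 | v := 0 | iter i=-2: | v := 2 | iter i=-1: | v := 4 | iter i=0: | v := 6 | iter i=1: | v := 8 | iter i=2: | v := 10 | iter i=3: | v := 12 | s := 0 | iter i=2: | s := 6 | iter j=0: | s := 10 | iter j=1: | s := 14 | iter j=2: | s := 18 | iter i=3: | s := 24 | iter j=0: | s := 28 | iter j=1: | s := 32 | iter j=2: | s := 36 | v := 12 | result 12
compute2: p := 1 | t := 7 | v := 0 | u := 28 | iter i=-2: | v := 2 | iter i=-1: | v := 4 | iter i=0: | v := 6 | iter i=1: | v := 8 | iter i=2: | v := 10 | iter i=3: | v := 12 | s := 0 | iter i=2: | s := 6 | iter j=0: | s := 10 | iter j=1: | s := 14 | iter j=2: | s := 18 | iter i=3: | s := 24 | iter j=0: | s := 28 | iter j=1: | s := 32 | iter j=2: | s := 36 | v := 12 | result 28
12 vs 28 — the two versions disagree here.
verdict: not equivalent; witness: x=2, y=3, z=-2


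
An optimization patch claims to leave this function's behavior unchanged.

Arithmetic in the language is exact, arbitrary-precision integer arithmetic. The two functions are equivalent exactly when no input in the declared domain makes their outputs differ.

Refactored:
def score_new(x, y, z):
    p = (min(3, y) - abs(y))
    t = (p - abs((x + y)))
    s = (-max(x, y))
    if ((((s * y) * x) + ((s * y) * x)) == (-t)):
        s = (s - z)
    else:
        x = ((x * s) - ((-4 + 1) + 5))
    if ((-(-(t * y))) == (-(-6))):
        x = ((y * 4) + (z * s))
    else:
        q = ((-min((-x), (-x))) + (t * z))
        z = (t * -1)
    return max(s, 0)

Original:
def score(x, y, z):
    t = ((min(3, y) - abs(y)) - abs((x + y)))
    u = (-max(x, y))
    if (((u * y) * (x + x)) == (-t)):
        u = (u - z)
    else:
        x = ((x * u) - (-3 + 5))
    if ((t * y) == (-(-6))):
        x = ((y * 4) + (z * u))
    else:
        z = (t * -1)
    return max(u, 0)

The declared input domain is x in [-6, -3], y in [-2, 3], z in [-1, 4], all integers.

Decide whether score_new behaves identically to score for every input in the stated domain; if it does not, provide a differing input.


Differences: statement counts differ; also local variable names differ; also arithmetic usage differs; also min/max/abs usage differs; also constant usage differs — yet all 144 inputs agree.
verdict: equivalent


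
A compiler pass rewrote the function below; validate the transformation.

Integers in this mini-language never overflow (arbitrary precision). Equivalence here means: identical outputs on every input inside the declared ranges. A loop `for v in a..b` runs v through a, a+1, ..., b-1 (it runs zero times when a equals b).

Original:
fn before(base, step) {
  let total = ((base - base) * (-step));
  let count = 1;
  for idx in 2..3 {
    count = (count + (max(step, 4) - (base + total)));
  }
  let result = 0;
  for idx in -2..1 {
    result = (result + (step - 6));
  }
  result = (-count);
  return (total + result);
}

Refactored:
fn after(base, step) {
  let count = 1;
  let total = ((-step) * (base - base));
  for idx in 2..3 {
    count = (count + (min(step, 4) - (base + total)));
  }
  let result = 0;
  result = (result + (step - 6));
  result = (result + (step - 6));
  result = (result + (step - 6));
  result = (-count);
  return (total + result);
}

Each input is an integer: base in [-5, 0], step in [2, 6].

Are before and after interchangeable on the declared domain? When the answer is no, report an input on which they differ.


Consider the input base=-5, step=2.
before: total becomes 0; next count becomes 1; next at idx=2:; next count becomes 10; next result becomes 0; next at idx=-2:; next result becomes -4; next at idx=-1:; next result becomes -8; next at idx=0:; next result becomes -12; next result becomes -10; next final value -10
after: count becomes 1; next total becomes 0; next at idx=2:; next count becomes 8; next result becomes 0; next result becomes -4; next result becomes -8; next result becomes -12; next result becomes -8; next final value -8
-10 and -8 differ, so these are not the same function on this domain.
verdict: not equivalent; witness: base=-5, step=2


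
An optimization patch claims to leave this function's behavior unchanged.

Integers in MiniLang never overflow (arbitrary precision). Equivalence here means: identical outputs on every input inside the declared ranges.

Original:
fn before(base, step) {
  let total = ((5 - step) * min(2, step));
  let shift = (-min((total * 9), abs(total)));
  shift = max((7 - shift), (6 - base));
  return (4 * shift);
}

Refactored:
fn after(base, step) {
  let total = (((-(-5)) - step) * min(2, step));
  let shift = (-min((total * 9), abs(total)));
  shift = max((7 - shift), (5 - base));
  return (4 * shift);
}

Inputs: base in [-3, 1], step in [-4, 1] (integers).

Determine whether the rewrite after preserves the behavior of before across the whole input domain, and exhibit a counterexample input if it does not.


Run the pair on base=-3, step=-4.
before: total=-36, then shift=324, then shift=9, then returns 36
after: total=-36, then shift=324, then shift=8, then returns 32
36 against 32: the behavior changed.
verdict: not equivalent; witness: base=-3, step=-4


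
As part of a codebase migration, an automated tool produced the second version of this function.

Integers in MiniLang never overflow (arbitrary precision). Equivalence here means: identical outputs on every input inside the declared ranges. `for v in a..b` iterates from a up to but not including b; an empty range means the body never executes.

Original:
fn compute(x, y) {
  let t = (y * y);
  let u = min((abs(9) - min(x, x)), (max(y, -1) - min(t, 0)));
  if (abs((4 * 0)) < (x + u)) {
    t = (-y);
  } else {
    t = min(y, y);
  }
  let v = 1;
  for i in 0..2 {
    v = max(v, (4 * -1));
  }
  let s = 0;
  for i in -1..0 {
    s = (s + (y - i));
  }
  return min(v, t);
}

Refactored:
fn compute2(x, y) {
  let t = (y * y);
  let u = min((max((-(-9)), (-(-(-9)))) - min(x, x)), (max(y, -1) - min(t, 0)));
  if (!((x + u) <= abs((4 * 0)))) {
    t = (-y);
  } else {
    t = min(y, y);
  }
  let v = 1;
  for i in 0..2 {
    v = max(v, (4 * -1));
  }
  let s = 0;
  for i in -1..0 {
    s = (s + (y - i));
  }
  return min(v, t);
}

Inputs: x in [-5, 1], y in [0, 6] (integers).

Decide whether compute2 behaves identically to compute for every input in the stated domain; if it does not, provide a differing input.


Changes here: min/max/abs usage differs, comparison usage differs, constant usage differs, boolean connective usage differs; the full 49-point sweep finds no disagreement.
verdict: equivalent


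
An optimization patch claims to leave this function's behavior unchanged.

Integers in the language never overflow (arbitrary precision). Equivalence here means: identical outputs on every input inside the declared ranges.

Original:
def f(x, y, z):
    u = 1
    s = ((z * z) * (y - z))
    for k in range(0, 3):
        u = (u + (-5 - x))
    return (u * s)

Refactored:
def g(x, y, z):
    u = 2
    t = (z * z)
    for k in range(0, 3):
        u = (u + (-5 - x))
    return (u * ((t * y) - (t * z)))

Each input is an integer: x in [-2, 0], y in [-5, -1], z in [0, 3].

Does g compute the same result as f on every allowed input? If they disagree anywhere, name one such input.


Take x=-2, y=-5, z=1.
f: u := 1 | s := -6 | iter k=0: | u := -2 | iter k=1: | u := -5 | iter k=2: | u := -8 | result 48
g: u := 2 | t := 1 | iter k=0: | u := -1 | iter k=1: | u := -4 | iter k=2: | u := -7 | result 42
48 and 42 differ, so these are not the same function on this domain.
verdict: not equivalent; witness: x=-2, y=-5, z=1


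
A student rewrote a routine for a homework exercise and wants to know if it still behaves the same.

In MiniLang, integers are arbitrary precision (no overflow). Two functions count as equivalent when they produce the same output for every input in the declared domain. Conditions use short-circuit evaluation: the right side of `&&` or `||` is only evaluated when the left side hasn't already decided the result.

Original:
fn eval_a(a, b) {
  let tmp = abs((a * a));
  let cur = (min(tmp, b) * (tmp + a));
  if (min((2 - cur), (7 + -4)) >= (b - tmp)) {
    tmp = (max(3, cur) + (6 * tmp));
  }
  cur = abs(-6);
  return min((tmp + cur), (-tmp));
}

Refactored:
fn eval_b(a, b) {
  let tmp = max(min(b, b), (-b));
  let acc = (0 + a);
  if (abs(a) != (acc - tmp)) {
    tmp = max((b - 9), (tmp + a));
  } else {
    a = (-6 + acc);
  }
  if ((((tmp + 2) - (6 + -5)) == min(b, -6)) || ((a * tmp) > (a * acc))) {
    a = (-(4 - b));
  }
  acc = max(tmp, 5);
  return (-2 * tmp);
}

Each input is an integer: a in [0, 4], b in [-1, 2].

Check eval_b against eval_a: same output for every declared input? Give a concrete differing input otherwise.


There is a counterexample at a=0, b=-1: -3 on one side, -2 on the other.
eval_a: tmp = 0; cur = 0; (min((2 - cur), (7 + -4)) >= (b - tmp)) -> true; tmp = 3; cur = 6; return -3
eval_b: tmp = 1; acc = 0; (abs(a) != (acc - tmp)) -> true; tmp = 1; ((((tmp + 2) - (6 + -5)) == min(b, -6)) || ((a * tmp) > (a * acc))) -> false; acc = 5; return -2
verdict: not equivalent; witness: a=0, b=-1


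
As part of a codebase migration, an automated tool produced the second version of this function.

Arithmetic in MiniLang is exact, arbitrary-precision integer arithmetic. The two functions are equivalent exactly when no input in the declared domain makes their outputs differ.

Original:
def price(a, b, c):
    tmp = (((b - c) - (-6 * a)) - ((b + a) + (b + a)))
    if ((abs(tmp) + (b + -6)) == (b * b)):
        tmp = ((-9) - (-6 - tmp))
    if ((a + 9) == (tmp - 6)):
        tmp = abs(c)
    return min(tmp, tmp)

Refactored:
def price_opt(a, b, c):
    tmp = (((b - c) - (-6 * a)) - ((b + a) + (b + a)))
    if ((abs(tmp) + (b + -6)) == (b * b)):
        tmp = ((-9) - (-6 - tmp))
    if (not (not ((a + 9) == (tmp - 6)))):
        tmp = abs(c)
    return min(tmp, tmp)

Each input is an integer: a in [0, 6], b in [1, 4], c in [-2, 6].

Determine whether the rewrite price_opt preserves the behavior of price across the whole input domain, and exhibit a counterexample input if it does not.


Equivalent — the differences include boolean connective usage differs, yet no declared input distinguishes the two.
Tracing a=4, b=3, c=2: price: tmp = 11; ((abs(tmp) + (b + -6)) == (b * b)) -> false; ((a + 9) == (tmp - 6)) -> false; return 11 | price_opt: tmp = 11; ((abs(tmp) + (b + -6)) == (b * b)) -> false; (not (not ((a + 9) == (tmp - 6)))) -> false; return 11 — matching result 11.
Every one of the 252 inputs gives matching results.
verdict: equivalent


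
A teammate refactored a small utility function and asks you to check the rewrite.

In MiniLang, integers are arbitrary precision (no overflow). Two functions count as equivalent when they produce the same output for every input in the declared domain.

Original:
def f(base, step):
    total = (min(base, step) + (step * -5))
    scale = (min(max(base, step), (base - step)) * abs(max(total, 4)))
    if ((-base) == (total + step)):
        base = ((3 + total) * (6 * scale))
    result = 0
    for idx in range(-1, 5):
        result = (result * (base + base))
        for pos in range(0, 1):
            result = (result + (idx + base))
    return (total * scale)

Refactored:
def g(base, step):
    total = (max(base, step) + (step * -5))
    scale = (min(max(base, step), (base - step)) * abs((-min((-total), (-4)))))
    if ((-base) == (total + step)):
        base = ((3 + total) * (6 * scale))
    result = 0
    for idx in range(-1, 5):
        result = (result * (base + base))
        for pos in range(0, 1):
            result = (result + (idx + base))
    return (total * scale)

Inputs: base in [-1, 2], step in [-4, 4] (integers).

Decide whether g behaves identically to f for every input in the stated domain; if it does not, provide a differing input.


Consider the input base=-1, step=-4.
f: total=16, then scale=-16, then ((-base) == (total + step)) is false, then result=0, then (idx=-1), then result=0, then (pos=0), then result=-2, then (idx=0), then result=4, then (pos=0), then result=3, then (idx=1), then result=-6, then (pos=0), then result=-6, then (idx=2), then result=12, then (pos=0), then result=13, then (idx=3), then result=-26, then (pos=0), then result=-24, then (idx=4), then result=48, then (pos=0), then result=51, then returns -256
g: total=19, then scale=-19, then ((-base) == (total + step)) is false, then result=0, then (idx=-1), then result=0, then (pos=0), then result=-2, then (idx=0), then result=4, then (pos=0), then result=3, then (idx=1), then result=-6, then (pos=0), then result=-6, then (idx=2), then result=12, then (pos=0), then result=13, then (idx=3), then result=-26, then (pos=0), then result=-24, then (idx=4), then result=48, then (pos=0), then result=51, then returns -361
-256 and -361 differ, so these are not the same function on this domain.
verdict: not equivalent; witness: base=-1, step=-4


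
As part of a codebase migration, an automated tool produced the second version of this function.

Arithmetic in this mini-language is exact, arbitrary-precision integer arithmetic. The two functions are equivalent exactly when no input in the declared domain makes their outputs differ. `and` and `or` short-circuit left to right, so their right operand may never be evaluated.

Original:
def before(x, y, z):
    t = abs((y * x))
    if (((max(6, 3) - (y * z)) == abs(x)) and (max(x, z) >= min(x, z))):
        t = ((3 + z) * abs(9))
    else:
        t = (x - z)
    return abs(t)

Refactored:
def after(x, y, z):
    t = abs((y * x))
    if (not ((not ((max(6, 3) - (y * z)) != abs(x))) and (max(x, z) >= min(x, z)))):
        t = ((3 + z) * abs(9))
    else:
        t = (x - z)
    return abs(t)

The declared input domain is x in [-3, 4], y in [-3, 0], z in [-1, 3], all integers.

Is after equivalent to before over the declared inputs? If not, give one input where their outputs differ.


The rewrite breaks on x=-3, y=-3, z=-1, where the results are 18 and 2.
before: t = 9; (((max(6, 3) - (y * z)) == abs(x)) and (max(x, z) >= min(x, z))) -> true; t = 18; return 18
after: t = 9; (not ((not ((max(6, 3) - (y * z)) != abs(x))) and (max(x, z) >= min(x, z)))) -> false; t = -2; return 2
verdict: not equivalent; witness: x=-3, y=-3, z=-1


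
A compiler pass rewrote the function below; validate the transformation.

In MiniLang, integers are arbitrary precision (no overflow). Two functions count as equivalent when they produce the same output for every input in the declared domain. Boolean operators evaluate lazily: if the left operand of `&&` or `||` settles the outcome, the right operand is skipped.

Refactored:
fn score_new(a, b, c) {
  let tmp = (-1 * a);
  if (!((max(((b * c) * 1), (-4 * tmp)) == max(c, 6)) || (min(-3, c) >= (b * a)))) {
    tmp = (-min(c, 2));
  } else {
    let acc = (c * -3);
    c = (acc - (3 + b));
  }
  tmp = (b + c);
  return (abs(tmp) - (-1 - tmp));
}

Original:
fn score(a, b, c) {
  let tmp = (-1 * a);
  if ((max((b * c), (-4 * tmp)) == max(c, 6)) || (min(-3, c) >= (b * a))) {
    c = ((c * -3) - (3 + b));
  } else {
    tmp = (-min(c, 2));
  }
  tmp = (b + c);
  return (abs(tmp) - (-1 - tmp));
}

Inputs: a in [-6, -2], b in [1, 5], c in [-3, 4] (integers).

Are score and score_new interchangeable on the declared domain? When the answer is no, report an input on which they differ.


Differences: local variable names differ, statement counts differ, boolean connective usage differs, constant usage differs, arithmetic usage differs — yet all 200 inputs agree.
verdict: equivalent


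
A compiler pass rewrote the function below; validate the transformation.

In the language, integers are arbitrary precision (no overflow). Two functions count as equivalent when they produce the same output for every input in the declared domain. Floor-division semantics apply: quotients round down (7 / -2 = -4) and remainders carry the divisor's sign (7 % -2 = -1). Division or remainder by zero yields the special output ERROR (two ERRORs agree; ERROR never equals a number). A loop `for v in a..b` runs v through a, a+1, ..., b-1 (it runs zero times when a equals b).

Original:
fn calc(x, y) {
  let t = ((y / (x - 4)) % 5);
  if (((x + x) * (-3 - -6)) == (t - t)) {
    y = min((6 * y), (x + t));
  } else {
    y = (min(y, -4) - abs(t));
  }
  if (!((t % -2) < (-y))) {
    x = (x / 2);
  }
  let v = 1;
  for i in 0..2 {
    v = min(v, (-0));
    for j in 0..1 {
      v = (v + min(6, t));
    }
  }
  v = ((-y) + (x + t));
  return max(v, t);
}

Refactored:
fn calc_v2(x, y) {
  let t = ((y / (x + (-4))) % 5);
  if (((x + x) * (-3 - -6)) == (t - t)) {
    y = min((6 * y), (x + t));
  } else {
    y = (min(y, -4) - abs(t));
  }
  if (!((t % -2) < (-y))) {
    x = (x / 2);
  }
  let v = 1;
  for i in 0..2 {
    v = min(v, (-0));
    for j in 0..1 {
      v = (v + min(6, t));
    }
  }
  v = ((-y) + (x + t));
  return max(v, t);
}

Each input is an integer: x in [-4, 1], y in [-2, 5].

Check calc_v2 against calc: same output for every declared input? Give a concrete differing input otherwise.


Side by side, the visible changes include: arithmetic usage differs.
Tracing x=-3, y=1: calc: t=4, then (((x + x) * (-3 - -6)) == (t - t)) is false, then y=-8, then (!((t % -2) < (-y))) is false, then v=1, then (i=0), then v=0, then (j=0), then v=4, then (i=1), then v=0, then (j=0), then v=4, then v=9, then returns 9 | calc_v2: t=4, then (((x + x) * (-3 - -6)) == (t - t)) is false, then y=-8, then (!((t % -2) < (-y))) is false, then v=1, then (i=0), then v=0, then (j=0), then v=4, then (i=1), then v=0, then (j=0), then v=4, then v=9, then returns 9 — matching result 9.
Checked all 48 inputs in the declared domain: the outputs agree on every one.
verdict: equivalent


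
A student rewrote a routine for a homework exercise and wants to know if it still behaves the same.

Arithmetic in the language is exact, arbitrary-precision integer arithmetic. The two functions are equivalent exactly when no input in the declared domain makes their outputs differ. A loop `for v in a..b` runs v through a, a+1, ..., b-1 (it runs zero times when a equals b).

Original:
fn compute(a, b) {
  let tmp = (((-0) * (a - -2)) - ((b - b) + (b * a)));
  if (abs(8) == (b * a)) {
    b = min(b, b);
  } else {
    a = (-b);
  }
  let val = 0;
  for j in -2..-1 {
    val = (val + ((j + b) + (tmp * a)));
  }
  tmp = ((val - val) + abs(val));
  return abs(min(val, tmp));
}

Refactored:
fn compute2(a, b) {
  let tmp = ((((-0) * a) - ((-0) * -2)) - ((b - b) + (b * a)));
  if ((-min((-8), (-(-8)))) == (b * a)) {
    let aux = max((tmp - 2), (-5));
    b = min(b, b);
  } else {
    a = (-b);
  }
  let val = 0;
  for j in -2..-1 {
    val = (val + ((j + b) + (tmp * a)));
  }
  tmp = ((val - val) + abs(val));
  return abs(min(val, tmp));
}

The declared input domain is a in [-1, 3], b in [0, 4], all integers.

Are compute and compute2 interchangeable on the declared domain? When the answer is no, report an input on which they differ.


This is a faithful refactor — statement counts differ, local variable names differ, constant usage differs, arithmetic usage differs, min/max/abs usage differs, but the computed results match everywhere.
Spot check at a=1, b=3 — compute: tmp becomes -3; next (abs(8) == (b * a)) evaluates to false; next a becomes -3; next val becomes 0; next at j=-2:; next val becomes 10; next tmp becomes 10; next final value 10. compute2: tmp becomes -3; next ((-min((-8), (-(-8)))) == (b * a)) evaluates to false; next a becomes -3; next val becomes 0; next at j=-2:; next val becomes 10; next tmp becomes 10; next final value 10. Both give 10.
An exhaustive pass over the 25 declared inputs shows identical outputs.
verdict: equivalent


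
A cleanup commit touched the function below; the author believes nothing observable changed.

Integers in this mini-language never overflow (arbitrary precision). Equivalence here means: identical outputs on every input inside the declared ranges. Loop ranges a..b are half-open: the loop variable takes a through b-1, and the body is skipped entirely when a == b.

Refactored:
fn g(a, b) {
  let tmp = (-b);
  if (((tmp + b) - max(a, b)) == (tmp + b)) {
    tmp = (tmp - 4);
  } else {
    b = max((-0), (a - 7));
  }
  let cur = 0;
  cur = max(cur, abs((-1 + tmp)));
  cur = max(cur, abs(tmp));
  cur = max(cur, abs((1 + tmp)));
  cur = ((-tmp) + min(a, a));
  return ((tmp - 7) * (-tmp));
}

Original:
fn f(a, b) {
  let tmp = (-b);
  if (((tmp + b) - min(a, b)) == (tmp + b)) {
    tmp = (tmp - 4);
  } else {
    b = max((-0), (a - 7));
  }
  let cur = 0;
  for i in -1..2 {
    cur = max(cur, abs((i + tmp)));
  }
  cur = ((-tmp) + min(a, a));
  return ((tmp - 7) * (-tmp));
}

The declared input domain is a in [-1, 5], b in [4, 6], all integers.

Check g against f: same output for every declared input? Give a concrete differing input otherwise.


There is a counterexample at a=0, b=4: -120 on one side, -44 on the other.
f: tmp := -4 | (((tmp + b) - min(a, b)) == (tmp + b)): true | tmp := -8 | cur := 0 | iter i=-1: | cur := 9 | iter i=0: | cur := 9 | iter i=1: | cur := 9 | cur := 8 | result -120
g: tmp := -4 | (((tmp + b) - max(a, b)) == (tmp + b)): false | b := 0 | cur := 0 | cur := 5 | cur := 5 | cur := 5 | cur := 4 | result -44
verdict: not equivalent; witness: a=0, b=4


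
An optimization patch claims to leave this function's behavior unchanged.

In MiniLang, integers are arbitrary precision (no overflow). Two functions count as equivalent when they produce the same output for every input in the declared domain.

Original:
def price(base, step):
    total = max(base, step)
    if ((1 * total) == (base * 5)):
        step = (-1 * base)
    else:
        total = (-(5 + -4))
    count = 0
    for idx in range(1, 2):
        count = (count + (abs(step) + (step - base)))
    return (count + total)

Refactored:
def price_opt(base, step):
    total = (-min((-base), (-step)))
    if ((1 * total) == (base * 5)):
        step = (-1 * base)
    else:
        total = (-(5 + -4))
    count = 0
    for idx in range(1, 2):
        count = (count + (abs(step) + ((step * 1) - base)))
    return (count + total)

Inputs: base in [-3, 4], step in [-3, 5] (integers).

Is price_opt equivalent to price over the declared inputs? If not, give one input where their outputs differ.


Behavior is preserved: although min/max/abs usage differs, plus arithmetic usage differs, plus constant usage differs, the outputs never diverge.
Spot check at base=1, step=5 — price: total := 5 | ((1 * total) == (base * 5)): true | step := -1 | count := 0 | iter idx=1: | count := -1 | result 4. price_opt: total := 5 | ((1 * total) == (base * 5)): true | step := -1 | count := 0 | iter idx=1: | count := -1 | result 4. Both give 4.
Across all 72 domain points the two functions coincide.
verdict: equivalent


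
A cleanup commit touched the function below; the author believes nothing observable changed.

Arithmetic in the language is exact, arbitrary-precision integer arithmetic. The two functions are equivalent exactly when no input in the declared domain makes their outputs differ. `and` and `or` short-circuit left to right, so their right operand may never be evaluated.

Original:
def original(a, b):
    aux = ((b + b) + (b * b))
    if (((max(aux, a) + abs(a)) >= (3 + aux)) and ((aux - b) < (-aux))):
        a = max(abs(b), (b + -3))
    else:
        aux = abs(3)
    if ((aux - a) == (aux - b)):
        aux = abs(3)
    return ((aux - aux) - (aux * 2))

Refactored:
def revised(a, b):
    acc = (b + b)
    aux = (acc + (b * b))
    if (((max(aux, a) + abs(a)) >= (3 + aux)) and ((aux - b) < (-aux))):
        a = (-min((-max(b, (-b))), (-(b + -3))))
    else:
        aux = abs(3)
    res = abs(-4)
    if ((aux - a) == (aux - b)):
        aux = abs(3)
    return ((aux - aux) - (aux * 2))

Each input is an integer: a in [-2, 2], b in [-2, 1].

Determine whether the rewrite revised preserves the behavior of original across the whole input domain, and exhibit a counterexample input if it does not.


Reading the diff, among the changes: local variable names differ; and min/max/abs usage differs; and constant usage differs; and statement counts differ.
One worked example (a=1, b=0) — original: aux becomes 0; next (((max(aux, a) + abs(a)) >= (3 + aux)) and ((aux - b) < (-aux))) evaluates to false; next aux becomes 3; next ((aux - a) == (aux - b)) evaluates to false; next final value -6; revised: acc becomes 0; next aux becomes 0; next (((max(aux, a) + abs(a)) >= (3 + aux)) and ((aux - b) < (-aux))) evaluates to false; next aux becomes 3; next res becomes 4; next ((aux - a) == (aux - b)) evaluates to false; next final value -6; agreement on -6.
Across all 20 domain points the two functions coincide.
verdict: equivalent


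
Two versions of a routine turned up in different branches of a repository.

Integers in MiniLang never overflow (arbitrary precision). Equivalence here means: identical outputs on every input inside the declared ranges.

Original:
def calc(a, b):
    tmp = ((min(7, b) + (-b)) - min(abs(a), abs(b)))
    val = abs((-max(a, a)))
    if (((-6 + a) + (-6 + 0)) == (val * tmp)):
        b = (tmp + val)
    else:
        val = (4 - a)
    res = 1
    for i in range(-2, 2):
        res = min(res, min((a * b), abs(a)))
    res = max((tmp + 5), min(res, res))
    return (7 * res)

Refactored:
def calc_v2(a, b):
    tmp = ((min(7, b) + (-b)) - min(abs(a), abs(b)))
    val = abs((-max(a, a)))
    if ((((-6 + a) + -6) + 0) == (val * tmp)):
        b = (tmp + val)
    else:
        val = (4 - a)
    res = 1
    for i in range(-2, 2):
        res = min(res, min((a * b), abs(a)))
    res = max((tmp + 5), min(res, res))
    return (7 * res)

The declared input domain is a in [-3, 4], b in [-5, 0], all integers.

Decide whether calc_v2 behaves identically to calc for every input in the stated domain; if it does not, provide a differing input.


Side by side, the visible changes include: same computation, different form.
One worked example (a=-2, b=-2) — calc: tmp becomes -2; next val becomes 2; next (((-6 + a) + (-6 + 0)) == (val * tmp)) evaluates to false; next val becomes 6; next res becomes 1; next at i=-2:; next res becomes 1; next at i=-1:; next res becomes 1; next at i=0:; next res becomes 1; next at i=1:; next res becomes 1; next res becomes 3; next final value 21; calc_v2: tmp becomes -2; next val becomes 2; next ((((-6 + a) + -6) + 0) == (val * tmp)) evaluates to false; next val becomes 6; next res becomes 1; next at i=-2:; next res becomes 1; next at i=-1:; next res becomes 1; next at i=0:; next res becomes 1; next at i=1:; next res becomes 1; next res becomes 3; next final value 21; agreement on 21.
Across all 48 domain points the two functions coincide.
verdict: equivalent


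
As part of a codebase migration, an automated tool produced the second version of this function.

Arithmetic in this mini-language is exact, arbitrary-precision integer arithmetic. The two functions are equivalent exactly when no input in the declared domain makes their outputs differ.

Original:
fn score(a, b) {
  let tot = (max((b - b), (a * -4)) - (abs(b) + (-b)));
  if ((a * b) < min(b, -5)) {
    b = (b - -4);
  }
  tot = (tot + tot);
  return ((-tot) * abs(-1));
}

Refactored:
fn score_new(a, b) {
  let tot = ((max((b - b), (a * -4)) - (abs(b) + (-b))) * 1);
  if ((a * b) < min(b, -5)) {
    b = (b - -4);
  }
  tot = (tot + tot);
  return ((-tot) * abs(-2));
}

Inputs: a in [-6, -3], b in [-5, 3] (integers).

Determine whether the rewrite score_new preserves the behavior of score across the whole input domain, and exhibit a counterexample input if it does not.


On input a=-6, b=-5, score returns -28 while score_new returns -56.
verdict: not equivalent; witness: a=-6, b=-5


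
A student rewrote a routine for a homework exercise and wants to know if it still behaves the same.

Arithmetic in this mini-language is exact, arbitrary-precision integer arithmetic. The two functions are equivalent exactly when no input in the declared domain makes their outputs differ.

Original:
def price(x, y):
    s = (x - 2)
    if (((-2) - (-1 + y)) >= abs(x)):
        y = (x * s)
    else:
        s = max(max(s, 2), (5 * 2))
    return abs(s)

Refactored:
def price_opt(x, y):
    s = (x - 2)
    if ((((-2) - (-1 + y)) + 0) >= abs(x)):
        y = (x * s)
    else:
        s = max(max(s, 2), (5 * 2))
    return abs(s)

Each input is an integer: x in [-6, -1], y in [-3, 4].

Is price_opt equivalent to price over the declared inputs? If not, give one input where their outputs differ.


Differences: constant usage differs; and arithmetic usage differs — yet all 48 inputs agree.
verdict: equivalent
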